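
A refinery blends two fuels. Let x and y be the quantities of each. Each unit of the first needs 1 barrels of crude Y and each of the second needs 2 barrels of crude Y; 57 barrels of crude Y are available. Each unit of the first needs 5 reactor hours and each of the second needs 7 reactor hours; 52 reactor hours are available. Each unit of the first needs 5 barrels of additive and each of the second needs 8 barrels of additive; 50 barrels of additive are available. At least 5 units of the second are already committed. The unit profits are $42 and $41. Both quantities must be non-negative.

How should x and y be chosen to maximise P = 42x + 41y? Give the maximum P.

x = 2, y = 5, maximum P = 289

Feasible corners and P = 42x + 41y:
  (0, 25/4) → P = 1025/4
  (0, 5) → P = 205
  (2, 5) → P = 289

The optimum lies where 5x + 8y = 50 and y = 5.
Solving simultaneously gives x = 2, y = 5.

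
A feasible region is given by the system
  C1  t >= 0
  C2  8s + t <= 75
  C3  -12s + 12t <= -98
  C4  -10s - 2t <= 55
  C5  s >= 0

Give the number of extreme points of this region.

3

Intersecting each pair of boundary lines and keeping only the points that satisfy every inequality leaves:
  (75/8, 0)
  (49/6, 0)
  (499/54, 29/27)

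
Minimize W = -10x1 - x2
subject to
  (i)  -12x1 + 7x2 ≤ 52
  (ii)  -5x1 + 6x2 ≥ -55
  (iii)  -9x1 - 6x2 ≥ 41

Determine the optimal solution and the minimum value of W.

Extreme points and W = -10x1 - x2:
  (-697/37, -920/37) → W = 7890/37
  (-599/135, -8/45) → W = 6014/135
  (1, -25/3) → W = -5/3

x1 = 1, x2 = -25/3, minimum W = -5/3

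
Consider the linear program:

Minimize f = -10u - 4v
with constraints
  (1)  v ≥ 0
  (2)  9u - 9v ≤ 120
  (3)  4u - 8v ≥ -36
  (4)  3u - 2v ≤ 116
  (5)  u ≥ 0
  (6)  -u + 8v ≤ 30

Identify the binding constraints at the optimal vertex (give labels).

Vertices and f = -10u - 4v:
  (40/3, 0) → f = -400/3
  (0, 0) → f = 0
  (410/21, 130/21) → f = -220
  (0, 15/4) → f = -15

The minimum is at (410/21, 130/21). Substituting into each constraint, equality holds for (2) and (6); the remaining constraints have slack.

(2) and (6)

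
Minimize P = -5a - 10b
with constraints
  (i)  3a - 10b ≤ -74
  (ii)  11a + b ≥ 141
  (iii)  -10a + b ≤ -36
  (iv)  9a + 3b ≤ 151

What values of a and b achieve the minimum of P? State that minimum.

Feasible corners and P = -5a - 10b:
  (1336/113, 1237/113) → P = -19050/113
  (1288/99, 373/33) → P = -17630/99
  (34/3, 49/3) → P = -220

a = 34/3, b = 49/3, minimum P = -220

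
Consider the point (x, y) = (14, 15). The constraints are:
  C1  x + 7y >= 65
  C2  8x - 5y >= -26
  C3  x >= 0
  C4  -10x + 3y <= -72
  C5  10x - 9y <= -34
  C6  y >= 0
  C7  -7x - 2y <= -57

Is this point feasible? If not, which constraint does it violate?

Constraint C5: 10x - 9y = 5, which is not ≤ -34. All other constraints are satisfied.

not feasible — violates C5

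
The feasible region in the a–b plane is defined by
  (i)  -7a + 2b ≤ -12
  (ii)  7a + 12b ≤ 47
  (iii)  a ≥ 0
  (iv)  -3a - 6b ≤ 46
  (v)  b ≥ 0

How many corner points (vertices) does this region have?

The feasible vertices (each the meet of two boundaries and inside every other half-plane) are:
  (17/7, 5/2)
  (12/7, 0)
  (47/7, 0)

3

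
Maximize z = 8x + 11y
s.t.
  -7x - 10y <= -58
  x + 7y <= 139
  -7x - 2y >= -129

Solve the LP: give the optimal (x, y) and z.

x = 625/47, y = 844/47, maximum z = 14284/47

The optimum lies where x + 7y = 139 and -7x - 2y = -129.
Solving simultaneously gives x = 625/47, y = 844/47.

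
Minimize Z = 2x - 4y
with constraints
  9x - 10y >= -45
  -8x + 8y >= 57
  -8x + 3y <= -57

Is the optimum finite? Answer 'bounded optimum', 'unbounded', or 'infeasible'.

The boundaries 9x - 10y = -45 and -8x + 8y = 57 meet at (-105/4, -153/8), but that point violates -8x + 3y ≤ -57. Every candidate vertex is excluded by some other constraint, so the feasible region is empty.

infeasible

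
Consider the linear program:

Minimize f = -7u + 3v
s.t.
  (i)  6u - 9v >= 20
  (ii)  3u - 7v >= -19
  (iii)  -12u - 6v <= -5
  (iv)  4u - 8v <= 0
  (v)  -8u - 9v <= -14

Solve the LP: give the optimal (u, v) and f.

u = 38, v = 19, minimum f = -209

Corner points and f = -7u + 3v:
  (311/15, 58/5) → f = -331/3
  (40/3, 20/3) → f = -220/3
  (38, 19) → f = -209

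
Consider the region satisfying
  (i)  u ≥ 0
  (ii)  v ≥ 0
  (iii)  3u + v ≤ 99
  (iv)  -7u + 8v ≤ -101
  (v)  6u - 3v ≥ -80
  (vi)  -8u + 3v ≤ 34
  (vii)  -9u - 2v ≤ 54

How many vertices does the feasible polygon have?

3

Of the 21 pairwise boundary intersections, those satisfying every inequality are:
  (33, 0)
  (101/7, 0)
  (893/31, 390/31)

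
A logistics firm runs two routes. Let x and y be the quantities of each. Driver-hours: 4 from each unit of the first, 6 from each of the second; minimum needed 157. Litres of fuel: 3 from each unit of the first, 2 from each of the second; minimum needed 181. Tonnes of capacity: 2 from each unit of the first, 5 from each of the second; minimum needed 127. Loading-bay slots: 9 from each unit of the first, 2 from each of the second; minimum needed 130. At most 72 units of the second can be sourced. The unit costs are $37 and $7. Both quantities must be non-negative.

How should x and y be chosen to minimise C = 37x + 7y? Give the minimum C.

Feasible corners and C = 37x + 7y:
  (127/2, 0) → C = 4699/2
  (651/11, 19/11) → C = 24220/11
  (37/3, 72) → C = 2881/3
The feasible region is unbounded (it extends along (1, 0)), but C strictly increases along every unbounded feasible direction, so there is no improving ray and the minimum is attained at a vertex.

x = 37/3, y = 72, minimum C = 2881/3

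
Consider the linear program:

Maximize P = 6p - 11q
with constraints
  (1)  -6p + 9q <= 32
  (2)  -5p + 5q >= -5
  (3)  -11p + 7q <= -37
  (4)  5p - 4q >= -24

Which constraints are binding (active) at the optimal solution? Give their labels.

Corner points and P = 6p - 11q:
  (41/3, 38/3) → P = -172/3
  (557/57, 574/57) → P = -2972/57
  (15/2, 13/2) → P = -53/2

The maximum is at (15/2, 13/2). Substituting into each constraint, equality holds for (2) and (3); the remaining constraints have slack.

(2) and (3)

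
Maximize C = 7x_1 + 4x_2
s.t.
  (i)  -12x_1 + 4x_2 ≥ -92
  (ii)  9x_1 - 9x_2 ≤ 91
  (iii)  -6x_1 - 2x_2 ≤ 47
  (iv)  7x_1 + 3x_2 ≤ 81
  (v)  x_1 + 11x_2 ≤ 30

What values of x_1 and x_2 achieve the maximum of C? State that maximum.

Feasible corners and C = 7x_1 + 4x_2:
  (58/9, -11/3) → C = 274/9
  (283/34, 67/34) → C = 2249/34
  (-241/72, -323/24) → C = -5563/72
  (-577/64, 227/64) → C = -3131/64

x_1 = 283/34, x_2 = 67/34, maximum C = 2249/34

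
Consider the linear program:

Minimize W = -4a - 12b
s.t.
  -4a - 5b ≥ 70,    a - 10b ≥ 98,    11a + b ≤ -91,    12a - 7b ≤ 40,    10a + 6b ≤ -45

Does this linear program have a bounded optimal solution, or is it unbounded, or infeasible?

bounded optimum

Corner points and W = -4a - 12b:
  (-812/111, -1169/111) → W = 17276/111
  (-597/89, -1532/89) → W = 20772/89
The feasible region has finitely many vertices and no improving ray; the minimum is 17276/111 at (-812/111, -1169/111).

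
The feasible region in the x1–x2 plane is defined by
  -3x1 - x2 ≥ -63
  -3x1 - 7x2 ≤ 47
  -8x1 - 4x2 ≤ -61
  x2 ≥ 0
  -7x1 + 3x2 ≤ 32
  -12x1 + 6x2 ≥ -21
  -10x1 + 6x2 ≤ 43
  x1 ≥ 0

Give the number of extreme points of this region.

Pairwise boundary intersections that survive every other constraint:
  (133/10, 231/10)
  (335/28, 759/28)
  (75/16, 47/8)
  (97/44, 477/44)

4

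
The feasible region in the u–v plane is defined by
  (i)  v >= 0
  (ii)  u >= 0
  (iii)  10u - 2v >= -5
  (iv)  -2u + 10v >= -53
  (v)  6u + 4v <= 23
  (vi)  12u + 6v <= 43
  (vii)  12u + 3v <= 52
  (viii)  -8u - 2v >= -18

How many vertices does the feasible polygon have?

5

The feasible vertices (each the meet of two boundaries and inside every other half-plane) are:
  (0, 0)
  (9/4, 0)
  (0, 5/2)
  (1/2, 5)
  (13/10, 19/5)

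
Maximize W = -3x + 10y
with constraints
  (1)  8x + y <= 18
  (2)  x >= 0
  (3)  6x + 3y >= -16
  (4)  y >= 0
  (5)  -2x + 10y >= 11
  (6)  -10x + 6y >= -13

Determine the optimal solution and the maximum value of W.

Feasible corners and W = -3x + 10y:
  (0, 18) → W = 180
  (169/82, 62/41) → W = 733/82
  (0, 11/10) → W = 11

The binding constraints are 8x + y = 18 and x = 0.
Solving simultaneously gives x = 0, y = 18.

x = 0, y = 18, maximum W = 180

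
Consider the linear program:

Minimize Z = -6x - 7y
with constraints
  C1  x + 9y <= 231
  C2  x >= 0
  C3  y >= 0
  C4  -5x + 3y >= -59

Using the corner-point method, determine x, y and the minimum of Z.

Vertices and Z = -6x - 7y:
  (0, 77/3) → Z = -539/3
  (51/2, 137/6) → Z = -1877/6
  (0, 0) → Z = 0
  (59/5, 0) → Z = -354/5

The binding constraints are x + 9y = 231 and -5x + 3y = -59.
Solving simultaneously gives x = 51/2, y = 137/6.

x = 51/2, y = 137/6, minimum Z = -1877/6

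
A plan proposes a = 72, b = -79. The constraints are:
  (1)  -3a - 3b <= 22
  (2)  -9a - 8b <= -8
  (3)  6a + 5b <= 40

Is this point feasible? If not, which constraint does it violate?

(1): 21 ≤ 22 ✓
(2): -16 ≤ -8 ✓
(3): 37 ≤ 40 ✓

feasible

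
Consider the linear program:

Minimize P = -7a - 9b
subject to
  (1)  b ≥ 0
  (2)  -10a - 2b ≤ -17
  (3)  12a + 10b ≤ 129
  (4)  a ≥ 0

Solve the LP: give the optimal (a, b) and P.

a = 0, b = 129/10, minimum P = -1161/10

Vertices and P = -7a - 9b:
  (17/10, 0) → P = -119/10
  (43/4, 0) → P = -301/4
  (0, 17/2) → P = -153/2
  (0, 129/10) → P = -1161/10

The optimum lies where 12a + 10b = 129 and a = 0.
Solving simultaneously gives a = 0, b = 129/10.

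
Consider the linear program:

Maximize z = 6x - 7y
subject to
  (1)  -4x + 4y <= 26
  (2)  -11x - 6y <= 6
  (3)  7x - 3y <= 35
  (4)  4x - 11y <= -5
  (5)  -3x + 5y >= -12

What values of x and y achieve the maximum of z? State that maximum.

x = 80/13, y = 35/13, maximum z = 235/13

Corner points and z = 6x - 7y:
  (-45/17, 131/34) → z = -1457/34
  (109/8, 161/8) → z = -473/8
  (-96/145, 31/145) → z = -793/145
  (80/13, 35/13) → z = 235/13

At the optimal vertex, 7x - 3y = 35 and 4x - 11y = -5.
Solving simultaneously gives x = 80/13, y = 35/13.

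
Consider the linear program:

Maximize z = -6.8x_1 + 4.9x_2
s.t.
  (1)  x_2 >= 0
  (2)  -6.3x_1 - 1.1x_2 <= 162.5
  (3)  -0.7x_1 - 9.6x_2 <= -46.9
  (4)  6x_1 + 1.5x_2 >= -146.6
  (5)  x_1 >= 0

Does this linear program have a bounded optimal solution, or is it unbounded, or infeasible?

From the feasible point (67, 0), moving in the direction (0, 1) keeps every constraint satisfied while z increases without bound.

unbounded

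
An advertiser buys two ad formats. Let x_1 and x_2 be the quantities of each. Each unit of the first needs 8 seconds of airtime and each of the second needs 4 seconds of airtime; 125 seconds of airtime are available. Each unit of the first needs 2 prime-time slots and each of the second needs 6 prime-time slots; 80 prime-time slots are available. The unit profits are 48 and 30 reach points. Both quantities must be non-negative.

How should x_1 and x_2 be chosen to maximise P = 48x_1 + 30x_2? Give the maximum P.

x_1 = 43/4, x_2 = 39/4, maximum P = 1617/2

Vertices and P = 48x_1 + 30x_2:
  (0, 0) → P = 0
  (0, 40/3) → P = 400
  (125/8, 0) → P = 750
  (43/4, 39/4) → P = 1617/2

The optimum lies where 8x_1 + 4x_2 = 125 and 2x_1 + 6x_2 = 80.
Solving simultaneously gives x_1 = 43/4, x_2 = 39/4.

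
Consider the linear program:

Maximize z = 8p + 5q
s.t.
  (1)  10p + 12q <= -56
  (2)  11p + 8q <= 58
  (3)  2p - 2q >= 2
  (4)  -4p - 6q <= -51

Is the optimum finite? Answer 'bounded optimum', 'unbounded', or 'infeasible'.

infeasible

The boundaries 10p + 12q = -56 and 11p + 8q = 58 meet at (22, -23), but that point violates -4p - 6q ≤ -51. Every candidate vertex is excluded by some other constraint, so the feasible region is empty.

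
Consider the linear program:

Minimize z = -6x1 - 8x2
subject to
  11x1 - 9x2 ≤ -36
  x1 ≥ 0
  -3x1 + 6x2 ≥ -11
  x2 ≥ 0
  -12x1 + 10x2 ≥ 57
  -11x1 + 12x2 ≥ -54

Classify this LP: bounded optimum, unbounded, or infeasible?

From the feasible point (153/2, 195/2), moving in the direction (0, 1) keeps every constraint satisfied while z decreases without bound.

unbounded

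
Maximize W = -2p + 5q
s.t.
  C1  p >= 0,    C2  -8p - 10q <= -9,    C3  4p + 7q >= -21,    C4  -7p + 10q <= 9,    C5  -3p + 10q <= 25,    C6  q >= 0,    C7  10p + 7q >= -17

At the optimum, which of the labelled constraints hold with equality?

C4 and C5

Vertices and W = -2p + 5q:
  (0, 9/10) → W = 9/2
  (9/8, 0) → W = -9/4
  (4, 37/10) → W = 21/2
The feasible region is unbounded (it extends along (10, 3), (1, 0)), but W strictly decreases along every unbounded feasible direction, so there is no improving ray and the maximum is attained at a vertex.

The maximum is at (4, 37/10). Substituting into each constraint, equality holds for C4 and C5; the remaining constraints have slack.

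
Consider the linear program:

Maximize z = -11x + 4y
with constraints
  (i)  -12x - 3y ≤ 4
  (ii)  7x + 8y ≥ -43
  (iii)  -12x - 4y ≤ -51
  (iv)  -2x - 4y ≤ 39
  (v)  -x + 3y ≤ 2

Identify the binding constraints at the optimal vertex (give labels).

Corner points and z = -11x + 4y:
  (145/17, -873/68) → z = -2468/17
  (35/3, -187/12) → z = -572/3
  (29/8, 15/8) → z = -259/8
The feasible region is unbounded (it extends along (3, 1), (2, -1)), but z strictly decreases along every unbounded feasible direction, so there is no improving ray and the maximum is attained at a vertex.

The maximum is at (29/8, 15/8). Substituting into each constraint, equality holds for (iii) and (v); the remaining constraints have slack.

(iii) and (v)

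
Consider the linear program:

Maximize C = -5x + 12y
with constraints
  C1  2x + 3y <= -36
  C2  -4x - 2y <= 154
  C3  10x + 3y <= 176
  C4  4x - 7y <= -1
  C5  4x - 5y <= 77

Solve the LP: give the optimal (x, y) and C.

x = -195/4, y = 41/2, maximum C = 1959/4

Feasible corners and C = -5x + 12y:
  (-195/4, 41/2) → C = 1959/4
  (-255/26, -71/13) → C = -33/2
  (-30, -17) → C = -54

The optimum lies where 2x + 3y = -36 and -4x - 2y = 154.
Solving simultaneously gives x = -195/4, y = 41/2.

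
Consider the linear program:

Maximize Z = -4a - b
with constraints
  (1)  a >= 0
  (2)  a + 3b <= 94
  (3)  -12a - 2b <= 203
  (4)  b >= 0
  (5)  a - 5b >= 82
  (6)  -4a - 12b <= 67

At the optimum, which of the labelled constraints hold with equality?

(4) and (5)

Vertices and Z = -4a - b:
  (94, 0) → Z = -376
  (179/2, 3/2) → Z = -719/2
  (82, 0) → Z = -328

The maximum is at (82, 0). Substituting into each constraint, equality holds for (4) and (5); the remaining constraints have slack.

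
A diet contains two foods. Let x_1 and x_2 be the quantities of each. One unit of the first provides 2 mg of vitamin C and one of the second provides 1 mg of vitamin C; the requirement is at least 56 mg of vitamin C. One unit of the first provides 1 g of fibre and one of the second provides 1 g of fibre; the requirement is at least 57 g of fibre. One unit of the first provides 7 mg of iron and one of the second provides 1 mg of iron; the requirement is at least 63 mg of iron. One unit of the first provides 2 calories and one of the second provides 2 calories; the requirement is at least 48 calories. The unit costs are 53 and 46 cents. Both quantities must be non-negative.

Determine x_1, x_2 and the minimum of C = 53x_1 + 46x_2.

Vertices and C = 53x_1 + 46x_2:
  (0, 63) → C = 2898
  (57, 0) → C = 3021
  (1, 56) → C = 2629
The feasible region is unbounded (it extends along (0, 1), (1, 0)), but C strictly increases along every unbounded feasible direction, so there is no improving ray and the minimum is attained at a vertex.

The optimum lies where x_1 + x_2 = 57 and 7x_1 + x_2 = 63.
Solving simultaneously gives x_1 = 1, x_2 = 56.

x_1 = 1, x_2 = 56, minimum C = 2629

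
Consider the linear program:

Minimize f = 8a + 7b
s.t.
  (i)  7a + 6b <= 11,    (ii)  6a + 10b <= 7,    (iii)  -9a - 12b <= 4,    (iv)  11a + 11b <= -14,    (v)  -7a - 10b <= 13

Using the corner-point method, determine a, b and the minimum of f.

a = -62/9, b = 29/6, minimum f = -383/18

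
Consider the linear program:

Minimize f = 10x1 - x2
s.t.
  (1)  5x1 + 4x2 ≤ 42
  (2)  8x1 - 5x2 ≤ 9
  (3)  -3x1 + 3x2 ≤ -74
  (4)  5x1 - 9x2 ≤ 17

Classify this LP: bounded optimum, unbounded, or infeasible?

infeasible

The boundaries 5x1 + 4x2 = 42 and 8x1 - 5x2 = 9 meet at (82/19, 97/19), but that point violates -3x1 + 3x2 ≤ -74. Every candidate vertex is excluded by some other constraint, so the feasible region is empty.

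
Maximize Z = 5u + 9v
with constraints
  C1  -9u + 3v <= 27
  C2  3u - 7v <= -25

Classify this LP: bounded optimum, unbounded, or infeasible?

From the feasible point (-19/9, 8/3), moving in the direction (3, 9) keeps every constraint satisfied while Z increases without bound.

unbounded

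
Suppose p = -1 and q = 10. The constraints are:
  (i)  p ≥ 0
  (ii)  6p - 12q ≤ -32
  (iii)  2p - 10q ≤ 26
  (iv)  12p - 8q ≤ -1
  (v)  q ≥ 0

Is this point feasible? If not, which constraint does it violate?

Constraint (i): p = -1, which is not ≥ 0. All other constraints are satisfied.

not feasible — violates (i)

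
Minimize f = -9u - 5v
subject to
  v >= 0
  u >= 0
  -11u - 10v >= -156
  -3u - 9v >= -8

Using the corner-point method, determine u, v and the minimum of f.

Vertices and f = -9u - 5v:
  (0, 0) → f = 0
  (8/3, 0) → f = -24
  (0, 8/9) → f = -40/9

The binding constraints are v = 0 and -3u - 9v = -8.
Solving simultaneously gives u = 8/3, v = 0.

u = 8/3, v = 0, minimum f = -24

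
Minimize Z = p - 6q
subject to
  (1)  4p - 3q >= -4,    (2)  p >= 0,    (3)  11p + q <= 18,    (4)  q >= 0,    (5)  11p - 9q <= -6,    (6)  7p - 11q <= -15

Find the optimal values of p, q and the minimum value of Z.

p = 50/37, q = 116/37, minimum Z = -646/37

Extreme points and Z = p - 6q:
  (50/37, 116/37) → Z = -646/37
  (1/23, 32/23) → Z = -191/23
  (78/55, 12/5) → Z = -714/55
  (69/58, 123/58) → Z = -669/58

At the optimal vertex, 4p - 3q = -4 and 11p + q = 18.
Solving simultaneously gives p = 50/37, q = 116/37.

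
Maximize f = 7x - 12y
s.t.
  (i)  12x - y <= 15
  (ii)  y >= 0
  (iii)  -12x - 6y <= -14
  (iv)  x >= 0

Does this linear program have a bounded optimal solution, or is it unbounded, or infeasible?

Corner points and f = 7x - 12y:
  (5/4, 0) → f = 35/4
  (7/6, 0) → f = 49/6
  (0, 7/3) → f = -28
The feasible region has finitely many vertices and no improving ray; the maximum is 35/4 at (5/4, 0).

bounded optimum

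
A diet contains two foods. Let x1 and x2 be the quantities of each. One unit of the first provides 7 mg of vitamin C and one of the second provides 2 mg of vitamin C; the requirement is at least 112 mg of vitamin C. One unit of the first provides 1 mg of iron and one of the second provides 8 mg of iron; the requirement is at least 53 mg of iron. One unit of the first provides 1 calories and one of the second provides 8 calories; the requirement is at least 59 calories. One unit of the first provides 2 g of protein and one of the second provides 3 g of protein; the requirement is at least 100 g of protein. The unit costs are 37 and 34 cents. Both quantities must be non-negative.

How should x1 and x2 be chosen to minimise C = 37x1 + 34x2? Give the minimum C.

Vertices and C = 37x1 + 34x2:
  (0, 56) → C = 1904
  (59, 0) → C = 2183
  (8, 28) → C = 1248
  (623/13, 18/13) → C = 23663/13
The feasible region is unbounded (it extends along (0, 1), (1, 0)), but C strictly increases along every unbounded feasible direction, so there is no improving ray and the minimum is attained at a vertex.

x1 = 8, x2 = 28, minimum C = 1248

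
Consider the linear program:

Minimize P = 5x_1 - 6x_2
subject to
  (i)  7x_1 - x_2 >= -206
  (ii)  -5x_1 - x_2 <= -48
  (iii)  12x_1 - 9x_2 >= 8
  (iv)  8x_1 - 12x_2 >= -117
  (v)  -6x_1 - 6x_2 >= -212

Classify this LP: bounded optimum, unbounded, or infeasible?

Vertices and P = 5x_1 - 6x_2:
  (440/57, 536/57) → P = -1016/57
  (326/21, 416/21) → P = -866/21
The feasible region has finitely many vertices and no improving ray; the minimum is -866/21 at (326/21, 416/21).

bounded optimum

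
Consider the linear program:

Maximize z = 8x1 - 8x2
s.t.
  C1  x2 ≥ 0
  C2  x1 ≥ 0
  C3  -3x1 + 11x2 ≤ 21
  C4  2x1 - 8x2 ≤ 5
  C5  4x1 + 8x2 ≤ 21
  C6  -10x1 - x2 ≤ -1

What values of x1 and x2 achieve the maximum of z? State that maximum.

x1 = 13/3, x2 = 11/24, maximum z = 31

Vertices and z = 8x1 - 8x2:
  (5/2, 0) → z = 20
  (1/10, 0) → z = 4/5
  (0, 21/11) → z = -168/11
  (0, 1) → z = -8
  (63/68, 147/68) → z = -168/17
  (13/3, 11/24) → z = 31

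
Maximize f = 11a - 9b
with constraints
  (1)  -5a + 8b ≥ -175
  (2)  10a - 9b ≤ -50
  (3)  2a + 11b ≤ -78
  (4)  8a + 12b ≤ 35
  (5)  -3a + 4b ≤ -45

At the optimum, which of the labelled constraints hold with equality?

(2) and (5)

Extreme points and f = 11a - 9b:
  (-395/7, -400/7) → f = -745/7
  (-85, -75) → f = -260
  (-605/13, -600/13) → f = -1255/13

The maximum is at (-605/13, -600/13). Substituting into each constraint, equality holds for (2) and (5); the remaining constraints have slack.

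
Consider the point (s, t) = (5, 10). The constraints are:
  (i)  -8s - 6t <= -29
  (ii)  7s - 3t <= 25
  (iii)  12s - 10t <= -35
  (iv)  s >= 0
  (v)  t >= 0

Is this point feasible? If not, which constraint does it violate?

(i): -100 ≤ -29 ✓
(ii): 5 ≤ 25 ✓
(iii): -40 ≤ -35 ✓
(iv): 5 ≥ 0 ✓
(v): 10 ≥ 0 ✓

feasible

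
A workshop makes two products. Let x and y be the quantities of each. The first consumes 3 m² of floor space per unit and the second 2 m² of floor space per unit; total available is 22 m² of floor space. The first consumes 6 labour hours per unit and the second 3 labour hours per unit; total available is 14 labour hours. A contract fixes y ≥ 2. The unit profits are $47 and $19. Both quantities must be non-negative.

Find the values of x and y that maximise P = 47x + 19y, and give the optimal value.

Feasible corners and P = 47x + 19y:
  (0, 14/3) → P = 266/3
  (0, 2) → P = 38
  (4/3, 2) → P = 302/3

x = 4/3, y = 2, maximum P = 302/3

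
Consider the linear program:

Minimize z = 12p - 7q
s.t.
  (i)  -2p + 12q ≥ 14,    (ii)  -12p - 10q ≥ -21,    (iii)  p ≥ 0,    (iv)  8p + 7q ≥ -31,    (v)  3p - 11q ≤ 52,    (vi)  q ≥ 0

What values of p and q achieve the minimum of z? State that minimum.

p = 0, q = 21/10, minimum z = -147/10

Vertices and z = 12p - 7q:
  (28/41, 105/82) → z = -63/82
  (0, 7/6) → z = -49/6
  (0, 21/10) → z = -147/10

The optimum lies where -12p - 10q = -21 and p = 0.
Solving simultaneously gives p = 0, q = 21/10.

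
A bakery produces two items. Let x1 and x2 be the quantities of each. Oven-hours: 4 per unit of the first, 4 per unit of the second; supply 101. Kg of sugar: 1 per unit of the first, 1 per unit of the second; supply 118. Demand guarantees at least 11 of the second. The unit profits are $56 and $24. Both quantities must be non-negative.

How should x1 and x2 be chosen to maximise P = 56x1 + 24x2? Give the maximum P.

x1 = 57/4, x2 = 11, maximum P = 1062

Vertices and P = 56x1 + 24x2:
  (0, 101/4) → P = 606
  (0, 11) → P = 264
  (57/4, 11) → P = 1062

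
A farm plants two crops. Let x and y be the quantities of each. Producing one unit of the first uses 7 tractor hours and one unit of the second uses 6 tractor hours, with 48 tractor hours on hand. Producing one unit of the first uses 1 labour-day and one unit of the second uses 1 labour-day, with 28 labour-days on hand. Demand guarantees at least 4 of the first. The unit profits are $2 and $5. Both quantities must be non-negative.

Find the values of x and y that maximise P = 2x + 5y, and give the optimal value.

Corner points and P = 2x + 5y:
  (48/7, 0) → P = 96/7
  (4, 0) → P = 8
  (4, 10/3) → P = 74/3

x = 4, y = 10/3, maximum P = 74/3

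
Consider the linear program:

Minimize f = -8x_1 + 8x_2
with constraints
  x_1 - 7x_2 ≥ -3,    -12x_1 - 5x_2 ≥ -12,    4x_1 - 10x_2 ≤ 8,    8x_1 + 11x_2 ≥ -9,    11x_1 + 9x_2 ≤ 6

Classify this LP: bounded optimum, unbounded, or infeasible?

bounded optimum

Extreme points and f = -8x_1 + 8x_2:
  (-96/67, 15/67) → f = 888/67
  (15/86, 39/86) → f = 96/43
  (-1/62, -25/31) → f = -196/31
  (66/73, -32/73) → f = -784/73
The feasible region has finitely many vertices and no improving ray; the minimum is -784/73 at (66/73, -32/73).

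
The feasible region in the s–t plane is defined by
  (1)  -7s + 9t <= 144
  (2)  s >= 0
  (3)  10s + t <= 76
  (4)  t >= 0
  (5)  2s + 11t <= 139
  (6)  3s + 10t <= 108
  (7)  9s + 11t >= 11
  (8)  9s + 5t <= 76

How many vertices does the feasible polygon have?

6

Intersecting each pair of boundary lines and keeping only the points that satisfy every inequality leaves:
  (0, 54/5)
  (0, 1)
  (38/5, 0)
  (304/41, 76/41)
  (11/9, 0)
  (44/15, 248/25)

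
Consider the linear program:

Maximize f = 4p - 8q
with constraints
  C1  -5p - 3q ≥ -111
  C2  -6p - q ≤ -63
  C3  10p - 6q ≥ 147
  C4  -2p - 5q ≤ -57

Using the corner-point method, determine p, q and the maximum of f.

Extreme points and f = 4p - 8q:
  (369/20, 25/4) → f = 119/5
  (384/19, 63/19) → f = 1032/19
  (1077/62, 138/31) → f = 1050/31

The optimum lies where -5p - 3q = -111 and -2p - 5q = -57.
Solving simultaneously gives p = 384/19, q = 63/19.

p = 384/19, q = 63/19, maximum f = 1032/19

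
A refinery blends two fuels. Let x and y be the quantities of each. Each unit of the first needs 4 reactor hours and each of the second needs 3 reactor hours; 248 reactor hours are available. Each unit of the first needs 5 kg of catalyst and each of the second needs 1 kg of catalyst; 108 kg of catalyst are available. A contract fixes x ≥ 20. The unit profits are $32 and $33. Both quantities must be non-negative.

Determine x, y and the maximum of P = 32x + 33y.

Extreme points and P = 32x + 33y:
  (108/5, 0) → P = 3456/5
  (20, 0) → P = 640
  (20, 8) → P = 904

The optimum lies where 5x + y = 108 and x = 20.
Solving simultaneously gives x = 20, y = 8.

x = 20, y = 8, maximum P = 904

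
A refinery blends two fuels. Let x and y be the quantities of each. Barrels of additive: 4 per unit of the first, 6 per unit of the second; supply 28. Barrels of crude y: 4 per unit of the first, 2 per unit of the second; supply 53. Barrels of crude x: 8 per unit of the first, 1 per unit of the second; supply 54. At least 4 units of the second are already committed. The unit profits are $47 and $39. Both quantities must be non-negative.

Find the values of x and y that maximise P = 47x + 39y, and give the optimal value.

Vertices and P = 47x + 39y:
  (0, 14/3) → P = 182
  (0, 4) → P = 156
  (1, 4) → P = 203

The binding constraints are 4x + 6y = 28 and y = 4.
Solving simultaneously gives x = 1, y = 4.

x = 1, y = 4, maximum P = 203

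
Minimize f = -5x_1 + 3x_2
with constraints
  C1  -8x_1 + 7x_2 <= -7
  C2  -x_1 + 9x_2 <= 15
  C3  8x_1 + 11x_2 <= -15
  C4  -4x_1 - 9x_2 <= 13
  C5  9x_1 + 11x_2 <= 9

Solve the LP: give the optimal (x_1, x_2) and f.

x_1 = 2/7, x_2 = -11/7, minimum f = -43/7

Corner points and f = -5x_1 + 3x_2:
  (-7/36, -11/9) → f = -97/36
  (-7/25, -33/25) → f = -64/25
  (2/7, -11/7) → f = -43/7

The optimum lies where 8x_1 + 11x_2 = -15 and -4x_1 - 9x_2 = 13.
Solving simultaneously gives x_1 = 2/7, x_2 = -11/7.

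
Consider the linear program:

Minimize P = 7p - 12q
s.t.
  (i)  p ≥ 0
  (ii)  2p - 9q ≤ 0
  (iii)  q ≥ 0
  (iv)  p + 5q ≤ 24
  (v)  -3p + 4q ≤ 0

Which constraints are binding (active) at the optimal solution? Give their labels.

Vertices and P = 7p - 12q:
  (0, 0) → P = 0
  (216/19, 48/19) → P = 936/19
  (96/19, 72/19) → P = -192/19

The minimum is at (96/19, 72/19). Substituting into each constraint, equality holds for (iv) and (v); the remaining constraints have slack.

(iv) and (v)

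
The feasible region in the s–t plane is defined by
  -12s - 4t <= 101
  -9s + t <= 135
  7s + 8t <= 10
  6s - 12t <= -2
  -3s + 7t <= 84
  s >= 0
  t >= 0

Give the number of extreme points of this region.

Intersecting each pair of boundary lines and keeping only the points that satisfy every inequality leaves:
  (26/33, 37/66)
  (0, 5/4)
  (0, 1/6)

3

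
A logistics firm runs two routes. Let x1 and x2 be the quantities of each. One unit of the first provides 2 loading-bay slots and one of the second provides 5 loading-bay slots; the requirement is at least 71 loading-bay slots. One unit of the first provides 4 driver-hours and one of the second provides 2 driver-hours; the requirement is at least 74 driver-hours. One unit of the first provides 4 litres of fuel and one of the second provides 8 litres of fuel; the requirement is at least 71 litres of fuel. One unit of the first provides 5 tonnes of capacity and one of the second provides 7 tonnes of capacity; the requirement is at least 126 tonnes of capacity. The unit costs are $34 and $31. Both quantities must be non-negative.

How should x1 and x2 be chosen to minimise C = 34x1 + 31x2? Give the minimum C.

Extreme points and C = 34x1 + 31x2:
  (0, 37) → C = 1147
  (71/2, 0) → C = 1207
  (57/4, 17/2) → C = 748
The feasible region is unbounded (it extends along (0, 1), (1, 0)), but C strictly increases along every unbounded feasible direction, so there is no improving ray and the minimum is attained at a vertex.

The optimum lies where 2x1 + 5x2 = 71 and 4x1 + 2x2 = 74.
Solving simultaneously gives x1 = 57/4, x2 = 17/2.

x1 = 57/4, x2 = 17/2, minimum C = 748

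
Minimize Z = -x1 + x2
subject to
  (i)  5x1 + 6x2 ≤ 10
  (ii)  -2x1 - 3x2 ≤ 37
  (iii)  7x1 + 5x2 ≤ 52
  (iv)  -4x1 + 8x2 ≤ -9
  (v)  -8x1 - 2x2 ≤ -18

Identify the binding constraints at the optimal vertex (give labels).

(ii) and (iii)

Vertices and Z = -x1 + x2:
  (262/17, -190/17) → Z = -452/17
  (44/19, -5/19) → Z = -49/19
  (31, -33) → Z = -64
  (32/5, -83/5) → Z = -23

The minimum is at (31, -33). Substituting into each constraint, equality holds for (ii) and (iii); the remaining constraints have slack.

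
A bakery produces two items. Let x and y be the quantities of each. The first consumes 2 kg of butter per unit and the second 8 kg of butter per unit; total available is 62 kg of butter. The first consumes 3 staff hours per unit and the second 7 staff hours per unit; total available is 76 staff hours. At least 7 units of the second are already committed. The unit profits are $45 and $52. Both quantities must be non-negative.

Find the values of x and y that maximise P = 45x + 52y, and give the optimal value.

Feasible corners and P = 45x + 52y:
  (0, 31/4) → P = 403
  (0, 7) → P = 364
  (3, 7) → P = 499

x = 3, y = 7, maximum P = 499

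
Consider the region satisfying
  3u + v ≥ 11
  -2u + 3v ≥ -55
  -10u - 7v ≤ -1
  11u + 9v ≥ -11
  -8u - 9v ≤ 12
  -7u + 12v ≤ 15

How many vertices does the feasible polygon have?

4

The feasible vertices (each the meet of two boundaries and inside every other half-plane) are:
  (111/19, -124/19)
  (117/43, 122/43)
  (153/14, -232/21)
  (235, 415/3)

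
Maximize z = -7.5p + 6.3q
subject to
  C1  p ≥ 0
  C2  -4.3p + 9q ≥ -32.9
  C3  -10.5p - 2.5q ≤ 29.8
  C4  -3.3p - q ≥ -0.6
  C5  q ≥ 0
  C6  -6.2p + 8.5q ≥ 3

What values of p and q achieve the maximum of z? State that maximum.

p = 0, q = 0.6, maximum z = 3.78

Feasible corners and z = -7.5p + 6.3q:
  (0, 3/5) → z = 189/50
  (0, 6/17) → z = 189/85
  (42/685, 1362/3425) → z = 35028/17125

The optimum lies where p = 0 and -3.3p - q = -0.6.
Solving simultaneously gives p = 0, q = 3/5.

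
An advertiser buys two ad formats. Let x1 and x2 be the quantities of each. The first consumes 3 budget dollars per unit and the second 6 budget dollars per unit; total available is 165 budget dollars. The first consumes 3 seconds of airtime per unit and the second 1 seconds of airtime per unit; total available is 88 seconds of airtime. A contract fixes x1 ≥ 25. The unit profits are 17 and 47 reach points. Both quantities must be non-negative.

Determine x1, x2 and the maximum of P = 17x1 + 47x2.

x1 = 25, x2 = 13, maximum P = 1036

Extreme points and P = 17x1 + 47x2:
  (88/3, 0) → P = 1496/3
  (25, 0) → P = 425
  (25, 13) → P = 1036

The optimum lies where 3x1 + x2 = 88 and x1 = 25.
Solving simultaneously gives x1 = 25, x2 = 13.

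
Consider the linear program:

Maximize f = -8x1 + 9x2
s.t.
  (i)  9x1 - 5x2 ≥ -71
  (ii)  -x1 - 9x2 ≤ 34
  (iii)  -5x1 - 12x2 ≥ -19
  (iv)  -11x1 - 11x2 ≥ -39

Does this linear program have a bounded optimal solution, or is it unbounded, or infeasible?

Vertices and f = -8x1 + 9x2:
  (-809/86, -235/86) → f = 4357/86
  (-757/133, 526/133) → f = 10790/133
  (725/88, -413/88) → f = -9517/88
  (37/11, 2/11) → f = -278/11
The feasible region has finitely many vertices and no improving ray; the maximum is 10790/133 at (-757/133, 526/133).

bounded optimum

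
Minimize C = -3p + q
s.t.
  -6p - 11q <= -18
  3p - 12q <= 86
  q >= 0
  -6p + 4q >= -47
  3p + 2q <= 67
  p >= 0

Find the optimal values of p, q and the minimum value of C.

p = 181/12, q = 87/8, minimum C = -275/8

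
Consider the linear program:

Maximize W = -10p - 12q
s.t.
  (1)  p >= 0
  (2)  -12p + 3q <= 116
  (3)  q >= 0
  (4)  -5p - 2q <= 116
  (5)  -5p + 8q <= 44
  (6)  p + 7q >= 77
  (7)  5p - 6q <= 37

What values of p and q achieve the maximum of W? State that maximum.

Vertices and W = -10p - 12q:
  (308/43, 429/43) → W = -8228/43
  (56, 81/2) → W = -1046
  (721/41, 348/41) → W = -11386/41

p = 308/43, q = 429/43, maximum W = -8228/43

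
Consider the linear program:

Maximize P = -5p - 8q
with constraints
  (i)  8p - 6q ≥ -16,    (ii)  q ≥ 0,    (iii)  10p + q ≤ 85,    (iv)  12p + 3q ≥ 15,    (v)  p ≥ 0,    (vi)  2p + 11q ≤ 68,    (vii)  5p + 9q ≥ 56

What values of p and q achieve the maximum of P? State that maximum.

p = 32/17, q = 88/17, maximum P = -864/17

Feasible corners and P = -5p - 8q:
  (58/25, 144/25) → P = -1442/25
  (32/17, 88/17) → P = -864/17
  (289/36, 85/18) → P = -935/12
  (709/85, 27/17) → P = -925/17

The optimum lies where 8p - 6q = -16 and 5p + 9q = 56.
Solving simultaneously gives p = 32/17, q = 88/17.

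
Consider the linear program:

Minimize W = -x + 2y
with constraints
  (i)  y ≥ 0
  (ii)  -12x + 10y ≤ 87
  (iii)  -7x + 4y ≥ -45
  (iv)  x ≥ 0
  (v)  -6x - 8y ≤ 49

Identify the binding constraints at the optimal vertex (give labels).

(i) and (iii)

Extreme points and W = -x + 2y:
  (45/7, 0) → W = -45/7
  (0, 0) → W = 0
  (399/11, 1149/22) → W = 750/11
  (0, 87/10) → W = 87/5

The minimum is at (45/7, 0). Substituting into each constraint, equality holds for (i) and (iii); the remaining constraints have slack.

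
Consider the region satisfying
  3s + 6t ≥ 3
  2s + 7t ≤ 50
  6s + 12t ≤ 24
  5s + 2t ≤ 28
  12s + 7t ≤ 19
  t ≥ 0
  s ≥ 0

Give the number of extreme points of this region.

Pairwise boundary intersections that survive every other constraint:
  (1, 0)
  (0, 1/2)
  (10/17, 29/17)
  (0, 2)
  (19/12, 0)

5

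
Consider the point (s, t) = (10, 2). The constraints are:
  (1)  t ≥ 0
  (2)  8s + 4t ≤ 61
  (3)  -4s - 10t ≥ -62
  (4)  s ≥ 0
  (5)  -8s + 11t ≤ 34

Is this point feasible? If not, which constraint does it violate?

Constraint (2): 8s + 4t = 88, which is not ≤ 61. All other constraints are satisfied.

not feasible — violates (2)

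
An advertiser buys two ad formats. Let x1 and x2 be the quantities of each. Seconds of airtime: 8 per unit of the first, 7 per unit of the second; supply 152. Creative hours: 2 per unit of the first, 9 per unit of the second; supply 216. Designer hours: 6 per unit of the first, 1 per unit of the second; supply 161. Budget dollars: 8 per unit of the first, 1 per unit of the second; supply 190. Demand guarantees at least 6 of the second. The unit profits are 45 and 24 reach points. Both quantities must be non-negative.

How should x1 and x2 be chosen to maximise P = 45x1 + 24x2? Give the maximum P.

Vertices and P = 45x1 + 24x2:
  (0, 152/7) → P = 3648/7
  (0, 6) → P = 144
  (55/4, 6) → P = 3051/4

At the optimal vertex, 8x1 + 7x2 = 152 and x2 = 6.
Solving simultaneously gives x1 = 55/4, x2 = 6.

x1 = 55/4, x2 = 6, maximum P = 3051/4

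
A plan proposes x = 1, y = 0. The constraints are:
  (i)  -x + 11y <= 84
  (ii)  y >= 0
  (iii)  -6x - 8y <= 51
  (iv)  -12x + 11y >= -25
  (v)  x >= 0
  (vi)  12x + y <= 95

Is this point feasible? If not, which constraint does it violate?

(i): -1 ≤ 84 ✓
(ii): 0 ≥ 0 ✓
(iii): -6 ≤ 51 ✓
(iv): -12 ≥ -25 ✓
(v): 1 ≥ 0 ✓
(vi): 12 ≤ 95 ✓

feasible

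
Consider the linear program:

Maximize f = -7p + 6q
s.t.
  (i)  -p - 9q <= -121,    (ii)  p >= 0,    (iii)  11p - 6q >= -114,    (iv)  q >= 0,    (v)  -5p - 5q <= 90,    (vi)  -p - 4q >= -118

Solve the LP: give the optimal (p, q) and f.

p = 126/25, q = 706/25, maximum f = 3354/25

Extreme points and f = -7p + 6q:
  (0, 121/9) → f = 242/3
  (578/5, 3/5) → f = -4028/5
  (0, 19) → f = 114
  (126/25, 706/25) → f = 3354/25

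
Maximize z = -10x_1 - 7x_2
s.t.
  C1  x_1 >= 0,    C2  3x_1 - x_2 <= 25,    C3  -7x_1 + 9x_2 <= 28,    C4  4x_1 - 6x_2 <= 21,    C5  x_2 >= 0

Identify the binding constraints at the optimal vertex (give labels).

Vertices and z = -10x_1 - 7x_2:
  (0, 28/9) → z = -196/9
  (0, 0) → z = 0
  (253/20, 259/20) → z = -4343/20
  (129/14, 37/14) → z = -1549/14
  (21/4, 0) → z = -105/2

The maximum is at (0, 0). Substituting into each constraint, equality holds for C1 and C5; the remaining constraints have slack.

C1 and C5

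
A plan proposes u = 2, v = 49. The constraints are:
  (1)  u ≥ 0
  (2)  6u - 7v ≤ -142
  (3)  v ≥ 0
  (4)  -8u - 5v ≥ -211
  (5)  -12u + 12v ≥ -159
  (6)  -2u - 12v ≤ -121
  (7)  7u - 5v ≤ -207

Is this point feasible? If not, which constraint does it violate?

Constraint (4): -8u - 5v = -261, which is not ≥ -211. All other constraints are satisfied.

not feasible — violates (4)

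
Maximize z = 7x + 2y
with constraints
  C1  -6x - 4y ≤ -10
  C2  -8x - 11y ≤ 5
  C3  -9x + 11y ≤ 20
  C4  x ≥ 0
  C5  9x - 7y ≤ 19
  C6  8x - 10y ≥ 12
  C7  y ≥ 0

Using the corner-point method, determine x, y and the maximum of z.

x = 53/17, y = 22/17, maximum z = 415/17

The binding constraints are 9x - 7y = 19 and 8x - 10y = 12.
Solving simultaneously gives x = 53/17, y = 22/17.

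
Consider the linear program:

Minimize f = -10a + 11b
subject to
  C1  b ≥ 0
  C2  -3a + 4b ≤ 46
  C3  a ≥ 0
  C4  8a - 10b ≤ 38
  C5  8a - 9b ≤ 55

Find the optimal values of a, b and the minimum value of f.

a = 634/5, b = 533/5, minimum f = -477/5

Vertices and f = -10a + 11b:
  (0, 0) → f = 0
  (19/4, 0) → f = -95/2
  (0, 23/2) → f = 253/2
  (634/5, 533/5) → f = -477/5
  (26, 17) → f = -73

At the optimal vertex, -3a + 4b = 46 and 8a - 9b = 55.
Solving simultaneously gives a = 634/5, b = 533/5.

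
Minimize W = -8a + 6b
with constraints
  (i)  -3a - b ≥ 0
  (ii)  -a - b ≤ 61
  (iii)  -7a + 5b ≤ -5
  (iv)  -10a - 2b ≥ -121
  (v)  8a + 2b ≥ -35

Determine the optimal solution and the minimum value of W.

Feasible corners and W = -8a + 6b:
  (5/22, -15/22) → W = -65/11
  (121/4, -363/4) → W = -1573/2
  (243/8, -731/8) → W = -3165/4
  (29/2, -151/2) → W = -569
  (-55/18, -95/18) → W = -65/9

The binding constraints are -a - b = 61 and -10a - 2b = -121.
Solving simultaneously gives a = 243/8, b = -731/8.

a = 243/8, b = -731/8, minimum W = -3165/4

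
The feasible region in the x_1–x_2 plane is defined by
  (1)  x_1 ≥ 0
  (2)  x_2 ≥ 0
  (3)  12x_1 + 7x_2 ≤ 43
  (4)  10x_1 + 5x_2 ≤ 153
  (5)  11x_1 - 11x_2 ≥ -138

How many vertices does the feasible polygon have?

3

Pairwise boundary intersections that survive every other constraint:
  (0, 0)
  (0, 43/7)
  (43/12, 0)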